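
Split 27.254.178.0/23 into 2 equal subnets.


New prefix = 23 + 1 = 24
Each subnet has 256 addresses
  27.254.178.0/24
  27.254.179.0/24
Subnets: 27.254.178.0/24, 27.254.179.0/24


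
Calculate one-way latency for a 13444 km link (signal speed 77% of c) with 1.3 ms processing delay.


Speed = 0.77 * 3e5 km/s = 231000 km/s
Propagation delay = 13444 / 231000 = 0.0582 s = 58.1991 ms
Processing delay = 1.3 ms
Total one-way latency = 59.4991 ms


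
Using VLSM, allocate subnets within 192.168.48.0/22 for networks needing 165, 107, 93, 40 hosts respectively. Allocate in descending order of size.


165 hosts -> /24 (254 usable): 192.168.48.0/24
107 hosts -> /25 (126 usable): 192.168.49.0/25
93 hosts -> /25 (126 usable): 192.168.49.128/25
40 hosts -> /26 (62 usable): 192.168.50.0/26
Allocation: 192.168.48.0/24 (165 hosts, 254 usable); 192.168.49.0/25 (107 hosts, 126 usable); 192.168.49.128/25 (93 hosts, 126 usable); 192.168.50.0/26 (40 hosts, 62 usable)


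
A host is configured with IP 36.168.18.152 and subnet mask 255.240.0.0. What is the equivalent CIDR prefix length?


Binary: 11111111.11110000.00000000.00000000
Count leading 1s
Prefix: /12


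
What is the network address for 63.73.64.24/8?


IP:   00111111.01001001.01000000.00011000
Mask: 11111111.00000000.00000000.00000000
AND operation:
Net:  00111111.00000000.00000000.00000000
Network: 63.0.0.0/8


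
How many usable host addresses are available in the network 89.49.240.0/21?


Host bits = 32 - 21 = 11
Total addresses = 2^11 = 2048
Usable = total - 2 (network and broadcast)
Usable hosts: 2046


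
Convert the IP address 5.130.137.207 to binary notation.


5 = 00000101
130 = 10000010
137 = 10001001
207 = 11001111
Binary: 00000101.10000010.10001001.11001111


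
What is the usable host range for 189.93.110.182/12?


Network: 189.80.0.0
Broadcast: 189.95.255.255
First usable = network + 1
Last usable = broadcast - 1
Range: 189.80.0.1 to 189.95.255.254


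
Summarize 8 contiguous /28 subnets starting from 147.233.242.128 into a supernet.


Original prefix: /28
Number of subnets: 8 = 2^3
New prefix = 28 - 3 = 25
Supernet: 147.233.242.128/25


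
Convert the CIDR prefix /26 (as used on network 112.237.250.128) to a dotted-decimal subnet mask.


/26 means 26 network bits, 6 host bits
Binary: 11111111111111111111111111000000
Mask: 255.255.255.192


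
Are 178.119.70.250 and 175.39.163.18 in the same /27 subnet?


Mask: 255.255.255.224
178.119.70.250 AND mask = 178.119.70.224
175.39.163.18 AND mask = 175.39.163.0
No, different subnets (178.119.70.224 vs 175.39.163.0)


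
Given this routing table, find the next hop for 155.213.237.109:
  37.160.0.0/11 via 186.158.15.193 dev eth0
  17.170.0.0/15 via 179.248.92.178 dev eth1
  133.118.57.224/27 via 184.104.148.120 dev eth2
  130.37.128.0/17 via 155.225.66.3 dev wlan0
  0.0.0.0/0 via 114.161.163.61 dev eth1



Longest prefix match for 155.213.237.109:
  /11 37.160.0.0: no
  /15 17.170.0.0: no
  /27 133.118.57.224: no
  /17 130.37.128.0: no
  /0 0.0.0.0: MATCH
Selected: next-hop 114.161.163.61 via eth1 (matched /0)


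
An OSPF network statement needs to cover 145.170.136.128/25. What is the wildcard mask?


Subnet mask: 255.255.255.128
Wildcard = 255.255.255.255 - subnet mask
255 - 255 = 0
255 - 255 = 0
255 - 255 = 0
255 - 128 = 127
Wildcard: 0.0.0.127


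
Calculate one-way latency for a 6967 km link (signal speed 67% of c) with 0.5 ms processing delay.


Speed = 0.67 * 3e5 km/s = 201000 km/s
Propagation delay = 6967 / 201000 = 0.0347 s = 34.6617 ms
Processing delay = 0.5 ms
Total one-way latency = 35.1617 ms


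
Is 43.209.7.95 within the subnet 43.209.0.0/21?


Subnet network: 43.209.0.0
Test IP AND mask: 43.209.0.0
Yes, 43.209.7.95 is in 43.209.0.0/21


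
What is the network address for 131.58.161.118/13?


IP:   10000011.00111010.10100001.01110110
Mask: 11111111.11111000.00000000.00000000
AND operation:
Net:  10000011.00111000.00000000.00000000
Network: 131.56.0.0/13


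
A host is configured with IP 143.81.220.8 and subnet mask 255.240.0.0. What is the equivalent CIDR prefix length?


Binary: 11111111.11110000.00000000.00000000
Count leading 1s
Prefix: /12


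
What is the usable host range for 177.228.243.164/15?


Network: 177.228.0.0
Broadcast: 177.229.255.255
First usable = network + 1
Last usable = broadcast - 1
Range: 177.228.0.1 to 177.229.255.254


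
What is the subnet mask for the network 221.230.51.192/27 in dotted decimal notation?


/27 means 27 network bits, 5 host bits
Binary: 11111111111111111111111111100000
Mask: 255.255.255.224


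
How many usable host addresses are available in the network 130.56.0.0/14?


Host bits = 32 - 14 = 18
Total addresses = 2^18 = 262144
Usable = total - 2 (network and broadcast)
Usable hosts: 262142


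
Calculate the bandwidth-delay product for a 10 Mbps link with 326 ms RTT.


BDP = bandwidth * RTT
= 10 Mbps * 326 ms
= 10 * 1e6 * 326 / 1000 bits
= 3260000 bits
= 407500 bytes
= 397.9492 KB
BDP = 3260000 bits (407500 bytes)


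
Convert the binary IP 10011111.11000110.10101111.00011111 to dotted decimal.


10011111 = 159
11000110 = 198
10101111 = 175
00011111 = 31
IP: 159.198.175.31


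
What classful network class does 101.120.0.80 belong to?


First octet: 101
Binary: 01100101
0xxxxxxx -> Class A (1-126)
Class A, default mask 255.0.0.0 (/8)


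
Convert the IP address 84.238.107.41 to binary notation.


84 = 01010100
238 = 11101110
107 = 01101011
41 = 00101001
Binary: 01010100.11101110.01101011.00101001


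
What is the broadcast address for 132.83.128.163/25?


Network: 132.83.128.128/25
Host bits = 7
Set all host bits to 1:
Broadcast: 132.83.128.255


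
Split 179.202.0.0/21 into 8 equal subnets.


New prefix = 21 + 3 = 24
Each subnet has 256 addresses
  179.202.0.0/24
  179.202.1.0/24
  179.202.2.0/24
  179.202.3.0/24
  179.202.4.0/24
  179.202.5.0/24
  179.202.6.0/24
  179.202.7.0/24
Subnets: 179.202.0.0/24, 179.202.1.0/24, 179.202.2.0/24, 179.202.3.0/24, 179.202.4.0/24, 179.202.5.0/24, 179.202.6.0/24, 179.202.7.0/24


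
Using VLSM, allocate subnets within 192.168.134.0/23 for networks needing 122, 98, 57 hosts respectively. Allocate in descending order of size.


122 hosts -> /25 (126 usable): 192.168.134.0/25
98 hosts -> /25 (126 usable): 192.168.134.128/25
57 hosts -> /26 (62 usable): 192.168.135.0/26
Allocation: 192.168.134.0/25 (122 hosts, 126 usable); 192.168.134.128/25 (98 hosts, 126 usable); 192.168.135.0/26 (57 hosts, 62 usable)


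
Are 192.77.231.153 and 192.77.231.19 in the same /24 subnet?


Mask: 255.255.255.0
192.77.231.153 AND mask = 192.77.231.0
192.77.231.19 AND mask = 192.77.231.0
Yes, same subnet (192.77.231.0)


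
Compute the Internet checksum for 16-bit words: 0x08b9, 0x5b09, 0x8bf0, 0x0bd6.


Sum all words (with carry folding):
+ 0x08b9 = 0x08b9
+ 0x5b09 = 0x63c2
+ 0x8bf0 = 0xefb2
+ 0x0bd6 = 0xfb88
One's complement: ~0xfb88
Checksum = 0x0477


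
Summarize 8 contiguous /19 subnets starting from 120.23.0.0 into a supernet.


Original prefix: /19
Number of subnets: 8 = 2^3
New prefix = 19 - 3 = 16
Supernet: 120.23.0.0/16


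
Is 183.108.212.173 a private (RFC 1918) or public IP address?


RFC 1918 private ranges:
  10.0.0.0/8 (10.0.0.0 - 10.255.255.255)
  172.16.0.0/12 (172.16.0.0 - 172.31.255.255)
  192.168.0.0/16 (192.168.0.0 - 192.168.255.255)
Public (not in any RFC 1918 range)


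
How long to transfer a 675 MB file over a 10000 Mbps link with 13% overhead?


Effective throughput = 10000 * (1 - 13/100) = 8700 Mbps
File size in Mb = 675 * 8 = 5400 Mb
Time = 5400 / 8700
Time = 0.6207 seconds


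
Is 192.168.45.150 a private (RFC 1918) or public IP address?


RFC 1918 private ranges:
  10.0.0.0/8 (10.0.0.0 - 10.255.255.255)
  172.16.0.0/12 (172.16.0.0 - 172.31.255.255)
  192.168.0.0/16 (192.168.0.0 - 192.168.255.255)
Private (in 192.168.0.0/16)


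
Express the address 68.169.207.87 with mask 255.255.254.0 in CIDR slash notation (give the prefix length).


Binary: 11111111.11111111.11111110.00000000
Count leading 1s
Prefix: /23


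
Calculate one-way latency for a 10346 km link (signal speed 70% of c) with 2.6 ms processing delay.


Speed = 0.7 * 3e5 km/s = 210000 km/s
Propagation delay = 10346 / 210000 = 0.0493 s = 49.2667 ms
Processing delay = 2.6 ms
Total one-way latency = 51.8667 ms


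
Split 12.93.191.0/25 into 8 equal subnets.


New prefix = 25 + 3 = 28
Each subnet has 16 addresses
  12.93.191.0/28
  12.93.191.16/28
  12.93.191.32/28
  12.93.191.48/28
  12.93.191.64/28
  12.93.191.80/28
  12.93.191.96/28
  12.93.191.112/28
Subnets: 12.93.191.0/28, 12.93.191.16/28, 12.93.191.32/28, 12.93.191.48/28, 12.93.191.64/28, 12.93.191.80/28, 12.93.191.96/28, 12.93.191.112/28


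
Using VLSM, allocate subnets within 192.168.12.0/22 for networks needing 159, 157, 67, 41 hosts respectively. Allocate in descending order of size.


159 hosts -> /24 (254 usable): 192.168.12.0/24
157 hosts -> /24 (254 usable): 192.168.13.0/24
67 hosts -> /25 (126 usable): 192.168.14.0/25
41 hosts -> /26 (62 usable): 192.168.14.128/26
Allocation: 192.168.12.0/24 (159 hosts, 254 usable); 192.168.13.0/24 (157 hosts, 254 usable); 192.168.14.0/25 (67 hosts, 126 usable); 192.168.14.128/26 (41 hosts, 62 usable)


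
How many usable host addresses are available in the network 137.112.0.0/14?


Host bits = 32 - 14 = 18
Total addresses = 2^18 = 262144
Usable = total - 2 (network and broadcast)
Usable hosts: 262142


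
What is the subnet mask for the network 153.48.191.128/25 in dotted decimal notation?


/25 means 25 network bits, 7 host bits
Binary: 11111111111111111111111110000000
Mask: 255.255.255.128


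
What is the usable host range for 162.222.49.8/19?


Network: 162.222.32.0
Broadcast: 162.222.63.255
First usable = network + 1
Last usable = broadcast - 1
Range: 162.222.32.1 to 162.222.63.254


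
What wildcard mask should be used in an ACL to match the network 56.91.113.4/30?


Subnet mask: 255.255.255.252
Wildcard = 255.255.255.255 - subnet mask
255 - 255 = 0
255 - 255 = 0
255 - 255 = 0
255 - 252 = 3
Wildcard: 0.0.0.3


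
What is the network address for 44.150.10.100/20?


IP:   00101100.10010110.00001010.01100100
Mask: 11111111.11111111.11110000.00000000
AND operation:
Net:  00101100.10010110.00000000.00000000
Network: 44.150.0.0/20


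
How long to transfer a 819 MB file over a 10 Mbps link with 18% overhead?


Effective throughput = 10 * (1 - 18/100) = 8.2 Mbps
File size in Mb = 819 * 8 = 6552 Mb
Time = 6552 / 8.2
Time = 799.0244 seconds


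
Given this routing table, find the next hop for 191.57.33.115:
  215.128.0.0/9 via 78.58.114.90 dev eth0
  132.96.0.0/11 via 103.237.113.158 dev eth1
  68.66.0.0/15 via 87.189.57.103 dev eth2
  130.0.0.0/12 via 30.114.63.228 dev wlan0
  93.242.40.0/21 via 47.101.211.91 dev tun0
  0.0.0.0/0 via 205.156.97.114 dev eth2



Longest prefix match for 191.57.33.115:
  /9 215.128.0.0: no
  /11 132.96.0.0: no
  /15 68.66.0.0: no
  /12 130.0.0.0: no
  /21 93.242.40.0: no
  /0 0.0.0.0: MATCH
Selected: next-hop 205.156.97.114 via eth2 (matched /0)


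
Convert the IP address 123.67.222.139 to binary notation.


123 = 01111011
67 = 01000011
222 = 11011110
139 = 10001011
Binary: 01111011.01000011.11011110.10001011


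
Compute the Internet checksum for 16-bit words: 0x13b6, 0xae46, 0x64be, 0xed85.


Sum all words (with carry folding):
+ 0x13b6 = 0x13b6
+ 0xae46 = 0xc1fc
+ 0x64be = 0x26bb
+ 0xed85 = 0x1441
One's complement: ~0x1441
Checksum = 0xebbe


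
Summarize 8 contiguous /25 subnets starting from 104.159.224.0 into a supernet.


Original prefix: /25
Number of subnets: 8 = 2^3
New prefix = 25 - 3 = 22
Supernet: 104.159.224.0/22


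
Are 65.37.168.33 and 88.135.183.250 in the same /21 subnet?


Mask: 255.255.248.0
65.37.168.33 AND mask = 65.37.168.0
88.135.183.250 AND mask = 88.135.176.0
No, different subnets (65.37.168.0 vs 88.135.176.0)


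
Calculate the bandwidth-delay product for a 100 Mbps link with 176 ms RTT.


BDP = bandwidth * RTT
= 100 Mbps * 176 ms
= 100 * 1e6 * 176 / 1000 bits
= 17600000 bits
= 2200000 bytes
= 2148.4375 KB
BDP = 17600000 bits (2200000 bytes)


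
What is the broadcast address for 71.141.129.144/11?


Network: 71.128.0.0/11
Host bits = 21
Set all host bits to 1:
Broadcast: 71.159.255.255


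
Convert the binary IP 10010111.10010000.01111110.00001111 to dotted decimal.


10010111 = 151
10010000 = 144
01111110 = 126
00001111 = 15
IP: 151.144.126.15


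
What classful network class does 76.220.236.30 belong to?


First octet: 76
Binary: 01001100
0xxxxxxx -> Class A (1-126)
Class A, default mask 255.0.0.0 (/8)


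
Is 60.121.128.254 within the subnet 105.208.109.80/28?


Subnet network: 105.208.109.80
Test IP AND mask: 60.121.128.240
No, 60.121.128.254 is not in 105.208.109.80/28


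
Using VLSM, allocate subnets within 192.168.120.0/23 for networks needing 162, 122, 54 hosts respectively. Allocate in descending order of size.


162 hosts -> /24 (254 usable): 192.168.120.0/24
122 hosts -> /25 (126 usable): 192.168.121.0/25
54 hosts -> /26 (62 usable): 192.168.121.128/26
Allocation: 192.168.120.0/24 (162 hosts, 254 usable); 192.168.121.0/25 (122 hosts, 126 usable); 192.168.121.128/26 (54 hosts, 62 usable)


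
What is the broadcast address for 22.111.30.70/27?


Network: 22.111.30.64/27
Host bits = 5
Set all host bits to 1:
Broadcast: 22.111.30.95


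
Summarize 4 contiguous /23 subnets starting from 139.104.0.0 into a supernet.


Original prefix: /23
Number of subnets: 4 = 2^2
New prefix = 23 - 2 = 21
Supernet: 139.104.0.0/21


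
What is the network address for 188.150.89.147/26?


IP:   10111100.10010110.01011001.10010011
Mask: 11111111.11111111.11111111.11000000
AND operation:
Net:  10111100.10010110.01011001.10000000
Network: 188.150.89.128/26


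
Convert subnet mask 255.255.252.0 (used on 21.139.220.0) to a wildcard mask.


Subnet mask: 255.255.252.0
Wildcard = 255.255.255.255 - subnet mask
255 - 255 = 0
255 - 255 = 0
255 - 252 = 3
255 - 0 = 255
Wildcard: 0.0.3.255


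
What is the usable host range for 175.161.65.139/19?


Network: 175.161.64.0
Broadcast: 175.161.95.255
First usable = network + 1
Last usable = broadcast - 1
Range: 175.161.64.1 to 175.161.95.254


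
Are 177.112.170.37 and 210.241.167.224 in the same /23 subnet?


Mask: 255.255.254.0
177.112.170.37 AND mask = 177.112.170.0
210.241.167.224 AND mask = 210.241.166.0
No, different subnets (177.112.170.0 vs 210.241.166.0)


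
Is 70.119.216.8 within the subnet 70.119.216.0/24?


Subnet network: 70.119.216.0
Test IP AND mask: 70.119.216.0
Yes, 70.119.216.8 is in 70.119.216.0/24


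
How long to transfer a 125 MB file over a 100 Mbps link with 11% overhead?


Effective throughput = 100 * (1 - 11/100) = 89 Mbps
File size in Mb = 125 * 8 = 1000 Mb
Time = 1000 / 89
Time = 11.236 seconds


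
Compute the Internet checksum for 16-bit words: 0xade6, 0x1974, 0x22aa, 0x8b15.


Sum all words (with carry folding):
+ 0xade6 = 0xade6
+ 0x1974 = 0xc75a
+ 0x22aa = 0xea04
+ 0x8b15 = 0x751a
One's complement: ~0x751a
Checksum = 0x8ae5


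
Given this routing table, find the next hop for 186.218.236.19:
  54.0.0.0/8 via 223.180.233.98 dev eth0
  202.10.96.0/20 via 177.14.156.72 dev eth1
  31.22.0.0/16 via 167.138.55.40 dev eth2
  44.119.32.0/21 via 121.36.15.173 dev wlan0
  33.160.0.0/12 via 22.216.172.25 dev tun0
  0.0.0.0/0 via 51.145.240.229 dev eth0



Longest prefix match for 186.218.236.19:
  /8 54.0.0.0: no
  /20 202.10.96.0: no
  /16 31.22.0.0: no
  /21 44.119.32.0: no
  /12 33.160.0.0: no
  /0 0.0.0.0: MATCH
Selected: next-hop 51.145.240.229 via eth0 (matched /0)


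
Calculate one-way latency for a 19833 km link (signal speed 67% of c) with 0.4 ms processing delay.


Speed = 0.67 * 3e5 km/s = 201000 km/s
Propagation delay = 19833 / 201000 = 0.0987 s = 98.6716 ms
Processing delay = 0.4 ms
Total one-way latency = 99.0716 ms


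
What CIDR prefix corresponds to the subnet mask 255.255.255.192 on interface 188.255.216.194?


Binary: 11111111.11111111.11111111.11000000
Count leading 1s
Prefix: /26


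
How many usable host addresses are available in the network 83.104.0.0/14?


Host bits = 32 - 14 = 18
Total addresses = 2^18 = 262144
Usable = total - 2 (network and broadcast)
Usable hosts: 262142


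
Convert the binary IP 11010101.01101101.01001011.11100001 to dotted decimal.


11010101 = 213
01101101 = 109
01001011 = 75
11100001 = 225
IP: 213.109.75.225


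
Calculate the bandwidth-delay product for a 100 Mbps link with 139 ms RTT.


BDP = bandwidth * RTT
= 100 Mbps * 139 ms
= 100 * 1e6 * 139 / 1000 bits
= 13900000 bits
= 1737500 bytes
= 1696.7773 KB
BDP = 13900000 bits (1737500 bytes)


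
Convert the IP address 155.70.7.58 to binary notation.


155 = 10011011
70 = 01000110
7 = 00000111
58 = 00111010
Binary: 10011011.01000110.00000111.00111010


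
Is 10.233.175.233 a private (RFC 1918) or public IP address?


RFC 1918 private ranges:
  10.0.0.0/8 (10.0.0.0 - 10.255.255.255)
  172.16.0.0/12 (172.16.0.0 - 172.31.255.255)
  192.168.0.0/16 (192.168.0.0 - 192.168.255.255)
Private (in 10.0.0.0/8)


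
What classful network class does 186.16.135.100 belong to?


First octet: 186
Binary: 10111010
10xxxxxx -> Class B (128-191)
Class B, default mask 255.255.0.0 (/16)


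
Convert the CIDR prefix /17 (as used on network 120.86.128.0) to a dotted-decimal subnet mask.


/17 means 17 network bits, 15 host bits
Binary: 11111111111111111000000000000000
Mask: 255.255.128.0


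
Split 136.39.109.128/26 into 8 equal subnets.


New prefix = 26 + 3 = 29
Each subnet has 8 addresses
  136.39.109.128/29
  136.39.109.136/29
  136.39.109.144/29
  136.39.109.152/29
  136.39.109.160/29
  136.39.109.168/29
  136.39.109.176/29
  136.39.109.184/29
Subnets: 136.39.109.128/29, 136.39.109.136/29, 136.39.109.144/29, 136.39.109.152/29, 136.39.109.160/29, 136.39.109.168/29, 136.39.109.176/29, 136.39.109.184/29


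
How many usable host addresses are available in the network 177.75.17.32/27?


Host bits = 32 - 27 = 5
Total addresses = 2^5 = 32
Usable = total - 2 (network and broadcast)
Usable hosts: 30


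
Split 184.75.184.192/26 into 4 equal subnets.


New prefix = 26 + 2 = 28
Each subnet has 16 addresses
  184.75.184.192/28
  184.75.184.208/28
  184.75.184.224/28
  184.75.184.240/28
Subnets: 184.75.184.192/28, 184.75.184.208/28, 184.75.184.224/28, 184.75.184.240/28


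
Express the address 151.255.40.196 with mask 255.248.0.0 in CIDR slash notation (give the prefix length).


Binary: 11111111.11111000.00000000.00000000
Count leading 1s
Prefix: /13


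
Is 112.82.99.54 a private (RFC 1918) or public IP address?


RFC 1918 private ranges:
  10.0.0.0/8 (10.0.0.0 - 10.255.255.255)
  172.16.0.0/12 (172.16.0.0 - 172.31.255.255)
  192.168.0.0/16 (192.168.0.0 - 192.168.255.255)
Public (not in any RFC 1918 range)


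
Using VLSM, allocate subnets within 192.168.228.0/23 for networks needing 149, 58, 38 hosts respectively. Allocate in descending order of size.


149 hosts -> /24 (254 usable): 192.168.228.0/24
58 hosts -> /26 (62 usable): 192.168.229.0/26
38 hosts -> /26 (62 usable): 192.168.229.64/26
Allocation: 192.168.228.0/24 (149 hosts, 254 usable); 192.168.229.0/26 (58 hosts, 62 usable); 192.168.229.64/26 (38 hosts, 62 usable)


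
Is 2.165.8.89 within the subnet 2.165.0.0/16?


Subnet network: 2.165.0.0
Test IP AND mask: 2.165.0.0
Yes, 2.165.8.89 is in 2.165.0.0/16


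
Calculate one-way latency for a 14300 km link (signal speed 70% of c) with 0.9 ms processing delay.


Speed = 0.7 * 3e5 km/s = 210000 km/s
Propagation delay = 14300 / 210000 = 0.0681 s = 68.0952 ms
Processing delay = 0.9 ms
Total one-way latency = 68.9952 ms


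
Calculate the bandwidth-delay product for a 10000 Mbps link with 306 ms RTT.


BDP = bandwidth * RTT
= 10000 Mbps * 306 ms
= 10000 * 1e6 * 306 / 1000 bits
= 3060000000 bits
= 382500000 bytes
= 373535.1562 KB
BDP = 3060000000 bits (382500000 bytes)


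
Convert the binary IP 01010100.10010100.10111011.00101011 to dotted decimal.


01010100 = 84
10010100 = 148
10111011 = 187
00101011 = 43
IP: 84.148.187.43


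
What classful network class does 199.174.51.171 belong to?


First octet: 199
Binary: 11000111
110xxxxx -> Class C (192-223)
Class C, default mask 255.255.255.0 (/24)


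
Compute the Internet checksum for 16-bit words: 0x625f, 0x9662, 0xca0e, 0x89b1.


Sum all words (with carry folding):
+ 0x625f = 0x625f
+ 0x9662 = 0xf8c1
+ 0xca0e = 0xc2d0
+ 0x89b1 = 0x4c82
One's complement: ~0x4c82
Checksum = 0xb37d


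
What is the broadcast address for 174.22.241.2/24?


Network: 174.22.241.0/24
Host bits = 8
Set all host bits to 1:
Broadcast: 174.22.241.255


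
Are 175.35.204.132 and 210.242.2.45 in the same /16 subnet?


Mask: 255.255.0.0
175.35.204.132 AND mask = 175.35.0.0
210.242.2.45 AND mask = 210.242.0.0
No, different subnets (175.35.0.0 vs 210.242.0.0)


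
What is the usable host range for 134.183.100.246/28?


Network: 134.183.100.240
Broadcast: 134.183.100.255
First usable = network + 1
Last usable = broadcast - 1
Range: 134.183.100.241 to 134.183.100.254


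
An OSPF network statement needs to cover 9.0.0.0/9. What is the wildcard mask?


Subnet mask: 255.128.0.0
Wildcard = 255.255.255.255 - subnet mask
255 - 255 = 0
255 - 128 = 127
255 - 0 = 255
255 - 0 = 255
Wildcard: 0.127.255.255


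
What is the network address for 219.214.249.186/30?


IP:   11011011.11010110.11111001.10111010
Mask: 11111111.11111111.11111111.11111100
AND operation:
Net:  11011011.11010110.11111001.10111000
Network: 219.214.249.184/30


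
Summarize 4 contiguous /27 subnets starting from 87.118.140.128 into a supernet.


Original prefix: /27
Number of subnets: 4 = 2^2
New prefix = 27 - 2 = 25
Supernet: 87.118.140.128/25


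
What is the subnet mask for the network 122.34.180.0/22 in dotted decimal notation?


/22 means 22 network bits, 10 host bits
Binary: 11111111111111111111110000000000
Mask: 255.255.252.0


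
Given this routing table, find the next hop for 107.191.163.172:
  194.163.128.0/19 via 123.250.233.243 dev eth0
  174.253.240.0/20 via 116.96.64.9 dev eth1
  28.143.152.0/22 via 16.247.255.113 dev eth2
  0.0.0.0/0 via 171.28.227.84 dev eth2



Longest prefix match for 107.191.163.172:
  /19 194.163.128.0: no
  /20 174.253.240.0: no
  /22 28.143.152.0: no
  /0 0.0.0.0: MATCH
Selected: next-hop 171.28.227.84 via eth2 (matched /0)


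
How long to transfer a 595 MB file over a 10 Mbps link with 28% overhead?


Effective throughput = 10 * (1 - 28/100) = 7.2 Mbps
File size in Mb = 595 * 8 = 4760 Mb
Time = 4760 / 7.2
Time = 661.1111 seconds


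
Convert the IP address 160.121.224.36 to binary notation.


160 = 10100000
121 = 01111001
224 = 11100000
36 = 00100100
Binary: 10100000.01111001.11100000.00100100


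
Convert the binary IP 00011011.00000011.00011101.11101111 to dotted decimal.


00011011 = 27
00000011 = 3
00011101 = 29
11101111 = 239
IP: 27.3.29.239


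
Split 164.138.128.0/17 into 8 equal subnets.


New prefix = 17 + 3 = 20
Each subnet has 4096 addresses
  164.138.128.0/20
  164.138.144.0/20
  164.138.160.0/20
  164.138.176.0/20
  164.138.192.0/20
  164.138.208.0/20
  164.138.224.0/20
  164.138.240.0/20
Subnets: 164.138.128.0/20, 164.138.144.0/20, 164.138.160.0/20, 164.138.176.0/20, 164.138.192.0/20, 164.138.208.0/20, 164.138.224.0/20, 164.138.240.0/20


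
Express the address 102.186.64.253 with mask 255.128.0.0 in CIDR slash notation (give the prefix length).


Binary: 11111111.10000000.00000000.00000000
Count leading 1s
Prefix: /9


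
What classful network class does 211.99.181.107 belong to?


First octet: 211
Binary: 11010011
110xxxxx -> Class C (192-223)
Class C, default mask 255.255.255.0 (/24)


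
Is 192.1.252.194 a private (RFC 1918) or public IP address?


RFC 1918 private ranges:
  10.0.0.0/8 (10.0.0.0 - 10.255.255.255)
  172.16.0.0/12 (172.16.0.0 - 172.31.255.255)
  192.168.0.0/16 (192.168.0.0 - 192.168.255.255)
Public (not in any RFC 1918 range)


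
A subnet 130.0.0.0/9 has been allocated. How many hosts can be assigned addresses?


Host bits = 32 - 9 = 23
Total addresses = 2^23 = 8388608
Usable = total - 2 (network and broadcast)
Usable hosts: 8388606


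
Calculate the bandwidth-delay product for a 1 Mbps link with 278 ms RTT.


BDP = bandwidth * RTT
= 1 Mbps * 278 ms
= 1 * 1e6 * 278 / 1000 bits
= 278000 bits
= 34750 bytes
= 33.9355 KB
BDP = 278000 bits (34750 bytes)


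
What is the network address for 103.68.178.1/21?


IP:   01100111.01000100.10110010.00000001
Mask: 11111111.11111111.11111000.00000000
AND operation:
Net:  01100111.01000100.10110000.00000000
Network: 103.68.176.0/21


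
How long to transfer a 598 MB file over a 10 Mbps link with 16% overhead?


Effective throughput = 10 * (1 - 16/100) = 8.4 Mbps
File size in Mb = 598 * 8 = 4784 Mb
Time = 4784 / 8.4
Time = 569.5238 seconds


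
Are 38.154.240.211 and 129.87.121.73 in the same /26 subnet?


Mask: 255.255.255.192
38.154.240.211 AND mask = 38.154.240.192
129.87.121.73 AND mask = 129.87.121.64
No, different subnets (38.154.240.192 vs 129.87.121.64)


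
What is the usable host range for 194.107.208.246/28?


Network: 194.107.208.240
Broadcast: 194.107.208.255
First usable = network + 1
Last usable = broadcast - 1
Range: 194.107.208.241 to 194.107.208.254


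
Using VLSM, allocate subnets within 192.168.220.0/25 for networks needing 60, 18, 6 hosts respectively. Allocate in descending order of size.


60 hosts -> /26 (62 usable): 192.168.220.0/26
18 hosts -> /27 (30 usable): 192.168.220.64/27
6 hosts -> /29 (6 usable): 192.168.220.96/29
Allocation: 192.168.220.0/26 (60 hosts, 62 usable); 192.168.220.64/27 (18 hosts, 30 usable); 192.168.220.96/29 (6 hosts, 6 usable)


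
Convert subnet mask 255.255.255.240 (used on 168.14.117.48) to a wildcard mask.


Subnet mask: 255.255.255.240
Wildcard = 255.255.255.255 - subnet mask
255 - 255 = 0
255 - 255 = 0
255 - 255 = 0
255 - 240 = 15
Wildcard: 0.0.0.15


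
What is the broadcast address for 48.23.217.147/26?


Network: 48.23.217.128/26
Host bits = 6
Set all host bits to 1:
Broadcast: 48.23.217.191


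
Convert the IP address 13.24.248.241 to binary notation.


13 = 00001101
24 = 00011000
248 = 11111000
241 = 11110001
Binary: 00001101.00011000.11111000.11110001


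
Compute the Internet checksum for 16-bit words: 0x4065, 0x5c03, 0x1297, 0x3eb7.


Sum all words (with carry folding):
+ 0x4065 = 0x4065
+ 0x5c03 = 0x9c68
+ 0x1297 = 0xaeff
+ 0x3eb7 = 0xedb6
One's complement: ~0xedb6
Checksum = 0x1249


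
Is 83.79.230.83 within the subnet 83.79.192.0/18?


Subnet network: 83.79.192.0
Test IP AND mask: 83.79.192.0
Yes, 83.79.230.83 is in 83.79.192.0/18


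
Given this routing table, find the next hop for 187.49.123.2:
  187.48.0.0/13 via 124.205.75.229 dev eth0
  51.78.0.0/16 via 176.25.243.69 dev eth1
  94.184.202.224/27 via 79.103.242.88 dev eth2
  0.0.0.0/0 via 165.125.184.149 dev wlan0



Longest prefix match for 187.49.123.2:
  /13 187.48.0.0: MATCH
  /16 51.78.0.0: no
  /27 94.184.202.224: no
  /0 0.0.0.0: MATCH
Selected: next-hop 124.205.75.229 via eth0 (matched /13)


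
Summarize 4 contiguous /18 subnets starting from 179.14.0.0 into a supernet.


Original prefix: /18
Number of subnets: 4 = 2^2
New prefix = 18 - 2 = 16
Supernet: 179.14.0.0/16


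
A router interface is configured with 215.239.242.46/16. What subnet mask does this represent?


/16 means 16 network bits, 16 host bits
Binary: 11111111111111110000000000000000
Mask: 255.255.0.0


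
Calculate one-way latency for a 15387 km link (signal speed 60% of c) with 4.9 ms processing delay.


Speed = 0.6 * 3e5 km/s = 180000 km/s
Propagation delay = 15387 / 180000 = 0.0855 s = 85.4833 ms
Processing delay = 4.9 ms
Total one-way latency = 90.3833 ms


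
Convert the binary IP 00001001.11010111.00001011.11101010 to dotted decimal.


00001001 = 9
11010111 = 215
00001011 = 11
11101010 = 234
IP: 9.215.11.234


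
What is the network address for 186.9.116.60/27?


IP:   10111010.00001001.01110100.00111100
Mask: 11111111.11111111.11111111.11100000
AND operation:
Net:  10111010.00001001.01110100.00100000
Network: 186.9.116.32/27


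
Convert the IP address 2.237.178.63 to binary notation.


2 = 00000010
237 = 11101101
178 = 10110010
63 = 00111111
Binary: 00000010.11101101.10110010.00111111


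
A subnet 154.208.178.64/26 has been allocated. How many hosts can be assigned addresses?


Host bits = 32 - 26 = 6
Total addresses = 2^6 = 64
Usable = total - 2 (network and broadcast)
Usable hosts: 62


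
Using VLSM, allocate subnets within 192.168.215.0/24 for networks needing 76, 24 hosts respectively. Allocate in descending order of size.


76 hosts -> /25 (126 usable): 192.168.215.0/25
24 hosts -> /27 (30 usable): 192.168.215.128/27
Allocation: 192.168.215.0/25 (76 hosts, 126 usable); 192.168.215.128/27 (24 hosts, 30 usable)


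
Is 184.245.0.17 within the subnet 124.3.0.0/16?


Subnet network: 124.3.0.0
Test IP AND mask: 184.245.0.0
No, 184.245.0.17 is not in 124.3.0.0/16


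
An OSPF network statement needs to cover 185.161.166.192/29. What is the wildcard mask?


Subnet mask: 255.255.255.248
Wildcard = 255.255.255.255 - subnet mask
255 - 255 = 0
255 - 255 = 0
255 - 255 = 0
255 - 248 = 7
Wildcard: 0.0.0.7


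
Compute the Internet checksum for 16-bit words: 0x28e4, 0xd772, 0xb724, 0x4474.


Sum all words (with carry folding):
+ 0x28e4 = 0x28e4
+ 0xd772 = 0x0057
+ 0xb724 = 0xb77b
+ 0x4474 = 0xfbef
One's complement: ~0xfbef
Checksum = 0x0410


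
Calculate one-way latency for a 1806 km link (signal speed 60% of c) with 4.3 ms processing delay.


Speed = 0.6 * 3e5 km/s = 180000 km/s
Propagation delay = 1806 / 180000 = 0.01 s = 10.0333 ms
Processing delay = 4.3 ms
Total one-way latency = 14.3333 ms


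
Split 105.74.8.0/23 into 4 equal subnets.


New prefix = 23 + 2 = 25
Each subnet has 128 addresses
  105.74.8.0/25
  105.74.8.128/25
  105.74.9.0/25
  105.74.9.128/25
Subnets: 105.74.8.0/25, 105.74.8.128/25, 105.74.9.0/25, 105.74.9.128/25


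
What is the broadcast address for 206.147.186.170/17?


Network: 206.147.128.0/17
Host bits = 15
Set all host bits to 1:
Broadcast: 206.147.255.255


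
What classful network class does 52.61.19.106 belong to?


First octet: 52
Binary: 00110100
0xxxxxxx -> Class A (1-126)
Class A, default mask 255.0.0.0 (/8)


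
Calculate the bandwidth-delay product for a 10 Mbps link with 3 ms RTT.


BDP = bandwidth * RTT
= 10 Mbps * 3 ms
= 10 * 1e6 * 3 / 1000 bits
= 30000 bits
= 3750 bytes
= 3.6621 KB
BDP = 30000 bits (3750 bytes)


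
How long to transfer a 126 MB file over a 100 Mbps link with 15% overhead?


Effective throughput = 100 * (1 - 15/100) = 85 Mbps
File size in Mb = 126 * 8 = 1008 Mb
Time = 1008 / 85
Time = 11.8588 seconds


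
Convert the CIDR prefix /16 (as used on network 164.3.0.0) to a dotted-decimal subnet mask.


/16 means 16 network bits, 16 host bits
Binary: 11111111111111110000000000000000
Mask: 255.255.0.0


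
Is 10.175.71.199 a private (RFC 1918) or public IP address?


RFC 1918 private ranges:
  10.0.0.0/8 (10.0.0.0 - 10.255.255.255)
  172.16.0.0/12 (172.16.0.0 - 172.31.255.255)
  192.168.0.0/16 (192.168.0.0 - 192.168.255.255)
Private (in 10.0.0.0/8)


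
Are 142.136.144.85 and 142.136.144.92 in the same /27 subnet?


Mask: 255.255.255.224
142.136.144.85 AND mask = 142.136.144.64
142.136.144.92 AND mask = 142.136.144.64
Yes, same subnet (142.136.144.64)


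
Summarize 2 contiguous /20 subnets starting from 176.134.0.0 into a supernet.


Original prefix: /20
Number of subnets: 2 = 2^1
New prefix = 20 - 1 = 19
Supernet: 176.134.0.0/19


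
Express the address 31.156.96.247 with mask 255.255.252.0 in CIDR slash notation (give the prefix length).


Binary: 11111111.11111111.11111100.00000000
Count leading 1s
Prefix: /22


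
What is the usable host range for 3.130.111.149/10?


Network: 3.128.0.0
Broadcast: 3.191.255.255
First usable = network + 1
Last usable = broadcast - 1
Range: 3.128.0.1 to 3.191.255.254


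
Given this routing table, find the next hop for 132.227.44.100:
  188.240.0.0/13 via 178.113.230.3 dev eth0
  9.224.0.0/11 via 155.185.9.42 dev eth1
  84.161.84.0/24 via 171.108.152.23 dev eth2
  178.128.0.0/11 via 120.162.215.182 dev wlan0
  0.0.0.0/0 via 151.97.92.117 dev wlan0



Longest prefix match for 132.227.44.100:
  /13 188.240.0.0: no
  /11 9.224.0.0: no
  /24 84.161.84.0: no
  /11 178.128.0.0: no
  /0 0.0.0.0: MATCH
Selected: next-hop 151.97.92.117 via wlan0 (matched /0)


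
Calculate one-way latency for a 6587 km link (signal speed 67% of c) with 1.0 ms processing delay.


Speed = 0.67 * 3e5 km/s = 201000 km/s
Propagation delay = 6587 / 201000 = 0.0328 s = 32.7711 ms
Processing delay = 1.0 ms
Total one-way latency = 33.7711 ms


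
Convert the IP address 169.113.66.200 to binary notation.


169 = 10101001
113 = 01110001
66 = 01000010
200 = 11001000
Binary: 10101001.01110001.01000010.11001000


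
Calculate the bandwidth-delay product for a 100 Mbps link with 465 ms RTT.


BDP = bandwidth * RTT
= 100 Mbps * 465 ms
= 100 * 1e6 * 465 / 1000 bits
= 46500000 bits
= 5812500 bytes
= 5676.2695 KB
BDP = 46500000 bits (5812500 bytes)


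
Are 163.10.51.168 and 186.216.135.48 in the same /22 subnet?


Mask: 255.255.252.0
163.10.51.168 AND mask = 163.10.48.0
186.216.135.48 AND mask = 186.216.132.0
No, different subnets (163.10.48.0 vs 186.216.132.0)


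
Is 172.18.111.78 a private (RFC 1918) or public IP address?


RFC 1918 private ranges:
  10.0.0.0/8 (10.0.0.0 - 10.255.255.255)
  172.16.0.0/12 (172.16.0.0 - 172.31.255.255)
  192.168.0.0/16 (192.168.0.0 - 192.168.255.255)
Private (in 172.16.0.0/12)


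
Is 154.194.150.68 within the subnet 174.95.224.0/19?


Subnet network: 174.95.224.0
Test IP AND mask: 154.194.128.0
No, 154.194.150.68 is not in 174.95.224.0/19


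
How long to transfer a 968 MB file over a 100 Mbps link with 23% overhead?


Effective throughput = 100 * (1 - 23/100) = 77 Mbps
File size in Mb = 968 * 8 = 7744 Mb
Time = 7744 / 77
Time = 100.5714 seconds


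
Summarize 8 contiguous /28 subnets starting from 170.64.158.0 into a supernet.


Original prefix: /28
Number of subnets: 8 = 2^3
New prefix = 28 - 3 = 25
Supernet: 170.64.158.0/25


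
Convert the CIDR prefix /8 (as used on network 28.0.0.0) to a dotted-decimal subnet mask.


/8 means 8 network bits, 24 host bits
Binary: 11111111000000000000000000000000
Mask: 255.0.0.0


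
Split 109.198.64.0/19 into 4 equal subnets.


New prefix = 19 + 2 = 21
Each subnet has 2048 addresses
  109.198.64.0/21
  109.198.72.0/21
  109.198.80.0/21
  109.198.88.0/21
Subnets: 109.198.64.0/21, 109.198.72.0/21, 109.198.80.0/21, 109.198.88.0/21


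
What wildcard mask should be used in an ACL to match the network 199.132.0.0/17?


Subnet mask: 255.255.128.0
Wildcard = 255.255.255.255 - subnet mask
255 - 255 = 0
255 - 255 = 0
255 - 128 = 127
255 - 0 = 255
Wildcard: 0.0.127.255


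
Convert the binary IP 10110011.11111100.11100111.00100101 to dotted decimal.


10110011 = 179
11111100 = 252
11100111 = 231
00100101 = 37
IP: 179.252.231.37


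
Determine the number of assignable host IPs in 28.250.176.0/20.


Host bits = 32 - 20 = 12
Total addresses = 2^12 = 4096
Usable = total - 2 (network and broadcast)
Usable hosts: 4094


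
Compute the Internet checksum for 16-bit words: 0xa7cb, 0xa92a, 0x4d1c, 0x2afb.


Sum all words (with carry folding):
+ 0xa7cb = 0xa7cb
+ 0xa92a = 0x50f6
+ 0x4d1c = 0x9e12
+ 0x2afb = 0xc90d
One's complement: ~0xc90d
Checksum = 0x36f2


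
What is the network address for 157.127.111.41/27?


IP:   10011101.01111111.01101111.00101001
Mask: 11111111.11111111.11111111.11100000
AND operation:
Net:  10011101.01111111.01101111.00100000
Network: 157.127.111.32/27


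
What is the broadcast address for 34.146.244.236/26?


Network: 34.146.244.192/26
Host bits = 6
Set all host bits to 1:
Broadcast: 34.146.244.255


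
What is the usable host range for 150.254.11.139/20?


Network: 150.254.0.0
Broadcast: 150.254.15.255
First usable = network + 1
Last usable = broadcast - 1
Range: 150.254.0.1 to 150.254.15.254


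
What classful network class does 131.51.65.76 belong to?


First octet: 131
Binary: 10000011
10xxxxxx -> Class B (128-191)
Class B, default mask 255.255.0.0 (/16)


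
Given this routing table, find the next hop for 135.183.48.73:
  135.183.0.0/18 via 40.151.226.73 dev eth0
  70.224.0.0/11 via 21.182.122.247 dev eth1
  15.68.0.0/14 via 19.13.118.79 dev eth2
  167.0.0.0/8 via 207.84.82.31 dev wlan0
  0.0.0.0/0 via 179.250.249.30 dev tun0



Longest prefix match for 135.183.48.73:
  /18 135.183.0.0: MATCH
  /11 70.224.0.0: no
  /14 15.68.0.0: no
  /8 167.0.0.0: no
  /0 0.0.0.0: MATCH
Selected: next-hop 40.151.226.73 via eth0 (matched /18)


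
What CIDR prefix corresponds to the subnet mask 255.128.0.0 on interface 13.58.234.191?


Binary: 11111111.10000000.00000000.00000000
Count leading 1s
Prefix: /9


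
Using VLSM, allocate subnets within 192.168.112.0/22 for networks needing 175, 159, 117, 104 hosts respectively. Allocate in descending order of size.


175 hosts -> /24 (254 usable): 192.168.112.0/24
159 hosts -> /24 (254 usable): 192.168.113.0/24
117 hosts -> /25 (126 usable): 192.168.114.0/25
104 hosts -> /25 (126 usable): 192.168.114.128/25
Allocation: 192.168.112.0/24 (175 hosts, 254 usable); 192.168.113.0/24 (159 hosts, 254 usable); 192.168.114.0/25 (117 hosts, 126 usable); 192.168.114.128/25 (104 hosts, 126 usable)


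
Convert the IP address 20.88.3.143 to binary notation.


20 = 00010100
88 = 01011000
3 = 00000011
143 = 10001111
Binary: 00010100.01011000.00000011.10001111


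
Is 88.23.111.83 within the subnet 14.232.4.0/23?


Subnet network: 14.232.4.0
Test IP AND mask: 88.23.110.0
No, 88.23.111.83 is not in 14.232.4.0/23


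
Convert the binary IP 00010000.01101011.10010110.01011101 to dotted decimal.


00010000 = 16
01101011 = 107
10010110 = 150
01011101 = 93
IP: 16.107.150.93


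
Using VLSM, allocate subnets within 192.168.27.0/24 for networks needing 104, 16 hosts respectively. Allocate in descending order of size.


104 hosts -> /25 (126 usable): 192.168.27.0/25
16 hosts -> /27 (30 usable): 192.168.27.128/27
Allocation: 192.168.27.0/25 (104 hosts, 126 usable); 192.168.27.128/27 (16 hosts, 30 usable)


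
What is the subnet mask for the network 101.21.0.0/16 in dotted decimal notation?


/16 means 16 network bits, 16 host bits
Binary: 11111111111111110000000000000000
Mask: 255.255.0.0


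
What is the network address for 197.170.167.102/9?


IP:   11000101.10101010.10100111.01100110
Mask: 11111111.10000000.00000000.00000000
AND operation:
Net:  11000101.10000000.00000000.00000000
Network: 197.128.0.0/9


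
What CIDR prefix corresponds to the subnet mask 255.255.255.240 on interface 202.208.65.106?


Binary: 11111111.11111111.11111111.11110000
Count leading 1s
Prefix: /28


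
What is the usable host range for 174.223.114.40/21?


Network: 174.223.112.0
Broadcast: 174.223.119.255
First usable = network + 1
Last usable = broadcast - 1
Range: 174.223.112.1 to 174.223.119.254


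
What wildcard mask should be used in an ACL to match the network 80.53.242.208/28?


Subnet mask: 255.255.255.240
Wildcard = 255.255.255.255 - subnet mask
255 - 255 = 0
255 - 255 = 0
255 - 255 = 0
255 - 240 = 15
Wildcard: 0.0.0.15
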